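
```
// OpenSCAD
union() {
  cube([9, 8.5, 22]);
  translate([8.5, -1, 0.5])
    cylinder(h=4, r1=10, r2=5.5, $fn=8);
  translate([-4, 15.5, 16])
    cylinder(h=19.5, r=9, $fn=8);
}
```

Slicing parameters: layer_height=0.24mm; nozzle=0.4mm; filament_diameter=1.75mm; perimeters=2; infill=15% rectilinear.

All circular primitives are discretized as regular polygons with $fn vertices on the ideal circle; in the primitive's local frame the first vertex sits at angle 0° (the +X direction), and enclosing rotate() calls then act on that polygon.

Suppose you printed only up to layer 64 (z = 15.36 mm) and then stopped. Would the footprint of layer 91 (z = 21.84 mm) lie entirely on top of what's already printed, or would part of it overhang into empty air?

Compare the two slices. At z = 15.36: the 9×8.5 cube contributes its full rectangle (area 76.50 mm²); the cone at (8.5, -1) is absent (z outside [0.5, 4.5]); the cylinder at (-4, 15.5) is not intersected at this z (z outside [16, 35.5]); Taking the union: only the 9×8.5 cube is present, so the union is just that shape — area = 76.50 mm². At z = 21.84: the 9×8.5 cube contributes its full rectangle (area 76.50 mm²); the cone at (8.5, -1) is not intersected at this z (z outside [0.5, 4.5]); the r=9 cylinder at (-4, 15.5) contributes a regular 8-gon of circumradius 9 (area = (8/2)·9.000²·sin(360°/8) = 229.10 mm²); Taking the union: the regions partially overlap — summed areas 305.60 mm² minus the doubly-counted overlap 0.14 mm² gives 305.46 mm² — area = 305.46 mm². Checking containment: at z = 21.84 the cross-section extends beyond the z = 15.36 cross-section by about 228.96 mm².

part overhangs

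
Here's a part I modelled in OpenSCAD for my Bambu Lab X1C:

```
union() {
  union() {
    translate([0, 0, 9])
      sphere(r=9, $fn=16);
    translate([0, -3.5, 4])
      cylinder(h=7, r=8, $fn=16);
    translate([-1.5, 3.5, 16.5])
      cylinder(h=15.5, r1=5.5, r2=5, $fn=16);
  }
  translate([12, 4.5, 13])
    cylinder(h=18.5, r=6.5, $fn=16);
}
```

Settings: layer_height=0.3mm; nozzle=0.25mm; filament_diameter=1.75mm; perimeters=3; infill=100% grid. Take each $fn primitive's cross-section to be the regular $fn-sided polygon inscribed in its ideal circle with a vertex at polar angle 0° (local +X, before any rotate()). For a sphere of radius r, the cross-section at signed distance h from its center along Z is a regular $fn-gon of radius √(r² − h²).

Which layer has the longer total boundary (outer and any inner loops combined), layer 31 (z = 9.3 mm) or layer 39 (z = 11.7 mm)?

Layer 31 (z = 9.3): the sphere: section is a regular 16-gon, circumradius = √(r²−h²) = √(9²−0.3²) = 8.995 (perimeter = 2·16·8.995·sin(180°/16) = 56.15 mm); the r=8 cylinder at (0, -3.5) contributes a regular 16-gon of circumradius 8 (perimeter = 2·16·8.000·sin(180°/16) = 49.94 mm); the cone at (-1.5, 3.5) is not intersected at this z (z outside [16.5, 32]); Combining (union): the regions partially overlap (shared area 161.13 mm²), so the edge portions inside another operand are dropped and the merged outline is re-measured after clipping — boundary = 60.42 mm; the cylinder at (12, 4.5) is absent (z outside [13, 31.5]); Taking the union: only that combined region is present, so the union is just that shape — boundary = 60.42 mm. So its perimeter = 60.42 mm. Layer 39 (z = 11.7): the sphere: section is a regular 16-gon, circumradius = √(r²−h²) = √(9²−2.7²) = 8.585 (perimeter = 2·16·8.585·sin(180°/16) = 53.60 mm); the cylinder at (0, -3.5) is absent (z outside [4, 11]); the cone at (-1.5, 3.5) does not reach this height (z outside [16.5, 32]); Combining (union): only the r=9 sphere is present, so the union is just that shape — boundary = 53.60 mm; the cylinder at (12, 4.5) does not reach this height (z outside [13, 31.5]); Taking the union: only the result so far is present, so the union is just that shape — boundary = 53.60 mm. So its perimeter = 53.60 mm. Layer 31 is larger (60.42 vs 53.60 mm).

layer 31 (z = 9.3 mm)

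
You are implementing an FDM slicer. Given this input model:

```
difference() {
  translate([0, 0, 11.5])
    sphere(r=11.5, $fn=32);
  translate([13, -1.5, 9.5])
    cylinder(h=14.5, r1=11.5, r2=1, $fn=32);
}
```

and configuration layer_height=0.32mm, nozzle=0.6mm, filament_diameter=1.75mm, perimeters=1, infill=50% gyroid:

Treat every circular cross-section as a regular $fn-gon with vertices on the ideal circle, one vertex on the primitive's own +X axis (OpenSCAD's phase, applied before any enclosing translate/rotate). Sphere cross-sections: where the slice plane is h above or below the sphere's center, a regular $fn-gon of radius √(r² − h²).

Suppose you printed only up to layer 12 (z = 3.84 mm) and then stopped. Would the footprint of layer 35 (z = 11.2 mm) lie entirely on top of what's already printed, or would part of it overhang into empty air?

Compare the two slices. At z = 3.84: the r=11.5 sphere contributes a regular 32-gon of circumradius √(11.5²−7.66²) = 8.578 (area = (32/2)·8.578²·sin(360°/32) = 229.66 mm²); the cone at (13, -1.5) is absent (z outside [9.5, 24]); After the difference (first − rest): none of the subtracted shapes is present at this height, so the r=11.5 sphere is unchanged — area = 229.66 mm². At z = 11.2: the r=11.5 sphere contributes a regular 32-gon of circumradius √(11.5²−0.3²) = 11.496 (area = (32/2)·11.496²·sin(360°/32) = 412.53 mm²); the cone at (13, -1.5) contributes a regular 32-gon of circumradius 10.269 (interpolated between r1=11.5 and r2=1 at t=0.117) (area = (32/2)·10.269²·sin(360°/32) = 329.16 mm²); After the difference (first − rest): starting from the r=11.5 sphere (412.53 mm²), the cone at (13, -1.5) partially overlaps it — only the 103.75 mm² overlap (of its 329.16 mm²) is removed, clipping the outline — area = 308.78 mm². Checking containment: at z = 11.2 the cross-section extends beyond the z = 3.84 cross-section by about 131.81 mm².

part overhangs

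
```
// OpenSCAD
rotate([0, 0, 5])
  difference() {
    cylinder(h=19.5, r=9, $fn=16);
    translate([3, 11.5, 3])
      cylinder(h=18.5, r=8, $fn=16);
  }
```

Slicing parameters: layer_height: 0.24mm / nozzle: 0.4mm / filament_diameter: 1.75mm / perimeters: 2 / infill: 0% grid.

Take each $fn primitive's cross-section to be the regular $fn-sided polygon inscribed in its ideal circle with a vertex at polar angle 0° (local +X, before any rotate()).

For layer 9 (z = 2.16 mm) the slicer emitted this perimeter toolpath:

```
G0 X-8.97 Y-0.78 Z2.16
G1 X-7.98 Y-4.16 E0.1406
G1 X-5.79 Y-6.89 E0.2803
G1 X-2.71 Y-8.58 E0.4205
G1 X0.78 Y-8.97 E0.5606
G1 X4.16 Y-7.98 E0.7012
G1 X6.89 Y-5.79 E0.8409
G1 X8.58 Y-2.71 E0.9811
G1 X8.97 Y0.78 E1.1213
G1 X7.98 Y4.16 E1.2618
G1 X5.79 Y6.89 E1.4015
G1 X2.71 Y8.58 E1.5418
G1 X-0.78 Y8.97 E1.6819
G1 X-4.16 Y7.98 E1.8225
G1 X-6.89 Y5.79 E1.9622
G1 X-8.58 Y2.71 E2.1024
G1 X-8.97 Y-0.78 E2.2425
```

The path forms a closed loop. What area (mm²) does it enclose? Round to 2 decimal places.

247.99 mm²

Apply the shoelace formula to the sequence of (X, Y) vertices; enclosed area = 247.99 mm².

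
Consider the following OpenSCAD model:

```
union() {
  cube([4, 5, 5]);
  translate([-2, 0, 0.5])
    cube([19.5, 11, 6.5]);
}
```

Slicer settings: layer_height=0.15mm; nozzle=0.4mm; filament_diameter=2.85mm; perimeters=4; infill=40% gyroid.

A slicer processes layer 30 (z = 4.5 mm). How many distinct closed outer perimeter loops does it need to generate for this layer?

1

At z = 4.5 mm: the cube (footprint 4×5) is included at this height; the cube at (-2, 0) is present — its section is the full 19.5×11 rectangle; Combining (union): the 4×5 cube lies entirely inside the 19.5×11 cube at (-2, 0), so the union is just the 19.5×11 cube at (-2, 0) — 1 connected region. The result has 1 disconnected region.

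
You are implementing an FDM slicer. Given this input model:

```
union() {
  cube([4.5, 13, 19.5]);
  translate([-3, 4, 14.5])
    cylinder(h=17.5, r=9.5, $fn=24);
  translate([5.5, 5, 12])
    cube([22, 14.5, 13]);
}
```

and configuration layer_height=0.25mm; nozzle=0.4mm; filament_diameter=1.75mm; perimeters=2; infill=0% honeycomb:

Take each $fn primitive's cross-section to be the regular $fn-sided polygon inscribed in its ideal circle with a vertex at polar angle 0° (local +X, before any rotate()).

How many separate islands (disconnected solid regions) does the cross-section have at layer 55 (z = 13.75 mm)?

2

At z = 13.75 mm: the 4.5×13 cube contributes its full rectangle; the cylinder at (-3, 4) does not reach this height (z outside [14.5, 32]); the cube at (5.5, 5) is present — its section is the full 22×14.5 rectangle; Merging all regions: the 2 present regions are separate (no shared area or edge), so areas and boundary lengths simply add and each stays a separate island — 2 connected regions. Overall, the cross-section has 2 separate islands. Island count = 2.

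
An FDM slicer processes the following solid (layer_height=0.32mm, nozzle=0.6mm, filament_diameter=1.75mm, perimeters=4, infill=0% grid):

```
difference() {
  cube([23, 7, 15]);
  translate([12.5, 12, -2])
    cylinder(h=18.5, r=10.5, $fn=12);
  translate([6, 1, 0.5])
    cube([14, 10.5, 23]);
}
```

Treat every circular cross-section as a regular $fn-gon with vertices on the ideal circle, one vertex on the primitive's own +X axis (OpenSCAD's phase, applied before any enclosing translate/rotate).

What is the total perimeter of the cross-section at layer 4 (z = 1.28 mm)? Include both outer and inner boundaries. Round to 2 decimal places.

69.43 mm

At z = 1.28 mm: the cube (footprint 23×7) is included at this height (perimeter 60.00 mm); the cylinder at (12.5, 12): section is a regular 12-gon, circumradius r=10.5 (perimeter = 2·12·10.500·sin(180°/12) = 65.22 mm); the cube at (6, 1) is present — its section is the full 14×10.5 rectangle (perimeter 49.00 mm); Subtracting the remaining from the first: starting from the 23×7 cube, the r=10.5 cylinder at (12.5, 12) partially overlaps it — only the 67.07 mm² overlap (of its 330.75 mm²) is removed, clipping the outline; the 14×10.5 cube at (6, 1) partially overlaps it — only the 22.62 mm² overlap (of its 147.00 mm²) is removed, clipping the outline — boundary = 69.43 mm. Overall, the cross-section is a single solid region. Total boundary length (outer) = 69.43 mm.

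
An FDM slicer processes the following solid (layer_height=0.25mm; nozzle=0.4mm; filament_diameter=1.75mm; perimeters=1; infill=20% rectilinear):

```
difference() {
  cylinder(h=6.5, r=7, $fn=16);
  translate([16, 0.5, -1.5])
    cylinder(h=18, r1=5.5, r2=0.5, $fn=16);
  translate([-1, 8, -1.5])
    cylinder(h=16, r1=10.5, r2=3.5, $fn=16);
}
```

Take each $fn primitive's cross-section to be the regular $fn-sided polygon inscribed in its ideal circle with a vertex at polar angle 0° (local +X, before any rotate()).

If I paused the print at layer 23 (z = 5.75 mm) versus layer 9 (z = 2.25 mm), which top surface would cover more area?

layer 23 (z = 5.75 mm)

Layer 23 (z = 5.75): the r=7 cylinder gives a regular 16-gon of circumradius 7 (constant along its height) (area = (16/2)·7.000²·sin(360°/16) = 150.01 mm²); the cone at (16, 0.5) (r1=5.5→r2=0.5) has section circumradius 3.486 here — a regular 16-gon (area = (16/2)·3.486²·sin(360°/16) = 37.21 mm²); the cone at (-1, 8) contributes a regular 16-gon of circumradius 7.328 (interpolated between r1=10.5 and r2=3.5 at t=0.453) (area = (16/2)·7.328²·sin(360°/16) = 164.41 mm²); After the difference (first − rest): starting from the r=7 cylinder (150.01 mm²), the cone at (16, 0.5) misses the remaining region (no effect); the cone at (-1, 8) partially overlaps it — only the 49.58 mm² overlap (of its 164.41 mm²) is removed, clipping the outline — area = 100.43 mm². So its area = 100.43 mm². Layer 9 (z = 2.25): the r=7 cylinder gives a regular 16-gon of circumradius 7 (constant along its height) (area = (16/2)·7.000²·sin(360°/16) = 150.01 mm²); the cone at (16, 0.5) (r1=5.5→r2=0.5) has section circumradius 4.458 here — a regular 16-gon (area = (16/2)·4.458²·sin(360°/16) = 60.85 mm²); the cone at (-1, 8) (r1=10.5→r2=3.5) has section circumradius 8.859 here — a regular 16-gon (area = (16/2)·8.859²·sin(360°/16) = 240.29 mm²); After the difference (first − rest): starting from the r=7 cylinder (150.01 mm²), the cone at (16, 0.5) misses the remaining region (no effect); the cone at (-1, 8) partially overlaps it — only the 70.98 mm² overlap (of its 240.29 mm²) is removed, clipping the outline — area = 79.03 mm². So its area = 79.03 mm². Layer 23 is larger (100.43 vs 79.03 mm²).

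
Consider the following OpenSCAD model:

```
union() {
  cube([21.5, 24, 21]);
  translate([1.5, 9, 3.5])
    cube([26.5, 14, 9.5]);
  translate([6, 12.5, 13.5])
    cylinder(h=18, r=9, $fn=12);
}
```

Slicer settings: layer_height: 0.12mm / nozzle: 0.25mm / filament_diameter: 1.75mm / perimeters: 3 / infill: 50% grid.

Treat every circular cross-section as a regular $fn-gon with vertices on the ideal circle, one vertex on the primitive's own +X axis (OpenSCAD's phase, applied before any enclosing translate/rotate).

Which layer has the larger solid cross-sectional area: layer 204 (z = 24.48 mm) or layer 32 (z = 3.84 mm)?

Layer 204 (z = 24.48): the cube does not reach this height (z outside [0, 21]); the cube at (1.5, 9) is not intersected at this z (z outside [3.5, 13]); the cylinder at (6, 12.5): section is a regular 12-gon, circumradius r=9 (area = (12/2)·9.000²·sin(360°/12) = 243.00 mm²); Taking the union: only the r=9 cylinder at (6, 12.5) is present, so the union is just that shape — area = 243.00 mm². So its area = 243.00 mm². Layer 32 (z = 3.84): the cube is present — its section is the full 21.5×24 rectangle (area 516.00 mm²); the cube at (1.5, 9) (footprint 26.5×14) is included at this height (area 371.00 mm²); the cylinder at (6, 12.5) is absent (z outside [13.5, 31.5]); Merging all regions: the regions partially overlap — summed areas 887.00 mm² minus the doubly-counted overlap 280.00 mm² gives 607.00 mm² — area = 607.00 mm². So its area = 607.00 mm². Layer 32 is larger (607.00 vs 243.00 mm²).

layer 32 (z = 3.84 mm)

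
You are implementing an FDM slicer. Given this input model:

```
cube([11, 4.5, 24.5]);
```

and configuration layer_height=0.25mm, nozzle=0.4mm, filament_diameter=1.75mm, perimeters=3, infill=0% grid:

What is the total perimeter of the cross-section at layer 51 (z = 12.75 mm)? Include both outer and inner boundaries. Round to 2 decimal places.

At z = 12.75 mm: the cube is present — its section is the full 11×4.5 rectangle (perimeter 31.00 mm). Overall, the cross-section is a single solid region. Total boundary length (outer) = 31.00 mm.

31.00 mm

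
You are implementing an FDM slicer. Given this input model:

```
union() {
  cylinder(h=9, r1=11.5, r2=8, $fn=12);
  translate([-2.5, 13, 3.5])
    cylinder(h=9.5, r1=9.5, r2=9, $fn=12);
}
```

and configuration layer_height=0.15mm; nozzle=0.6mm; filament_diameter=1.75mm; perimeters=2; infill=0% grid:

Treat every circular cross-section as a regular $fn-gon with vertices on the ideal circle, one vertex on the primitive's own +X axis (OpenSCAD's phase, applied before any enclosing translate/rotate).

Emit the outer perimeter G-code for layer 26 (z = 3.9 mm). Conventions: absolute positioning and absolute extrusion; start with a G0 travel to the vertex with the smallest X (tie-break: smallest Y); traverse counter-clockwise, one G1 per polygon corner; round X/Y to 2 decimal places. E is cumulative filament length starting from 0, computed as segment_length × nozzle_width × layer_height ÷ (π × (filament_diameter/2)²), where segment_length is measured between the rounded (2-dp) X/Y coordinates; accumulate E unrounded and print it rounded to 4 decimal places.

At z = 3.9 mm: the cone: at t=0.433 of its height the radius interpolates to r₁+(r₂−r₁)t = 9.983, giving a regular 12-gon of that circumradius; the cone at (-2.5, 13): at t=0.042 of its height the radius interpolates to r₁+(r₂−r₁)t = 9.479, giving a regular 12-gon of that circumradius; Merging all regions: the regions partially overlap (shared area 54.48 mm²), so overlapping operands fuse into one piece — 1 connected region. The outline is a single polygon with 20 vertices. Extrusion per mm of travel: 0.6 × 0.15 / (π × 0.875²) = 0.037418. Accumulating E over each segment gives final E = 3.3623.

G0 X-11.98 Y13.00 Z3.90
G1 X-10.71 Y8.26 E0.1836
G1 X-8.04 Y5.59 E0.3249
G1 X-8.65 Y4.99 E0.3569
G1 X-9.98 Y0.00 E0.5502
G1 X-8.65 Y-4.99 E0.7434
G1 X-4.99 Y-8.65 E0.9371
G1 X0.00 Y-9.98 E1.1303
G1 X4.99 Y-8.65 E1.3235
G1 X8.65 Y-4.99 E1.5172
G1 X9.98 Y0.00 E1.7104
G1 X8.65 Y4.99 E1.9037
G1 X5.54 Y8.09 E2.0680
G1 X5.71 Y8.26 E2.0770
G1 X6.98 Y13.00 E2.2606
G1 X5.71 Y17.74 E2.4442
G1 X2.24 Y21.21 E2.6278
G1 X-2.50 Y22.48 E2.8114
G1 X-7.24 Y21.21 E2.9950
G1 X-10.71 Y17.74 E3.1787
G1 X-11.98 Y13.00 E3.3623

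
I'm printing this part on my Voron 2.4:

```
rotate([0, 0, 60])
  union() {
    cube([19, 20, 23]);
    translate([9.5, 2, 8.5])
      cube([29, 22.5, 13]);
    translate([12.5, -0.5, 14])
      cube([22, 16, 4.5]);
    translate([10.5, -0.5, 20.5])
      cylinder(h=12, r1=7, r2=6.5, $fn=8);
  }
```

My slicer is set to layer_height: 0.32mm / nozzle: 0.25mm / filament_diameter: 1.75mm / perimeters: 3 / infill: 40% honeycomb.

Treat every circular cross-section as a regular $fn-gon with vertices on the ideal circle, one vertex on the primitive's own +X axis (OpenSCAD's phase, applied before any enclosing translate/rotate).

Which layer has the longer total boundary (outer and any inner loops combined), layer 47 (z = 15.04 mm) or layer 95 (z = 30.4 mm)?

Layer 47 (z = 15.04): the cube (footprint 19×20) is included at this height (perimeter 78.00 mm); the 29×22.5 cube at (9.5, 2) contributes its full rectangle (perimeter 103.00 mm); the cube at (12.5, -0.5) is present — its section is the full 22×16 rectangle (perimeter 76.00 mm); the cone at (10.5, -0.5) does not reach this height (z outside [20.5, 32.5]); Merging all regions: the regions partially overlap (shared area 481.00 mm²), so the edge portions inside another operand are dropped and the merged outline is re-measured after clipping — boundary = 127.00 mm; (whole slice rotated 60° about Z — lengths, areas and connectivity unchanged). So its perimeter = 127.00 mm. Layer 95 (z = 30.4): the cube is not intersected at this z (z outside [0, 23]); the cube at (9.5, 2) does not reach this height (z outside [8.5, 21.5]); the cube at (12.5, -0.5) is not intersected at this z (z outside [14, 18.5]); the cone at (10.5, -0.5) contributes a regular 8-gon of circumradius 6.588 (interpolated between r1=7 and r2=6.5 at t=0.825) (perimeter = 2·8·6.588·sin(180°/8) = 40.33 mm); Taking the union: only the cone at (10.5, -0.5) is present, so the union is just that shape — boundary = 40.33 mm; (whole slice rotated 60° about Z — lengths, areas and connectivity unchanged). So its perimeter = 40.33 mm. Layer 47 is larger (127.00 vs 40.33 mm).

layer 47 (z = 15.04 mm)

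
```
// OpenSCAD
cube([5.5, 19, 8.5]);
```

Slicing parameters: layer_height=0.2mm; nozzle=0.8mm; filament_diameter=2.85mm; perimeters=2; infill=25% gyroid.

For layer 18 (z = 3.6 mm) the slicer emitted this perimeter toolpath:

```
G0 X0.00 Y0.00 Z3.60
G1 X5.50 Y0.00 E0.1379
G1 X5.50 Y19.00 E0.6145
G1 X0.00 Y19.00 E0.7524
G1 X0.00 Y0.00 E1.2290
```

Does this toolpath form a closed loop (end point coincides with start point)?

Start point (G0): (0.00, 0.00). End point (last G1): the path returns to the start — closed.

yes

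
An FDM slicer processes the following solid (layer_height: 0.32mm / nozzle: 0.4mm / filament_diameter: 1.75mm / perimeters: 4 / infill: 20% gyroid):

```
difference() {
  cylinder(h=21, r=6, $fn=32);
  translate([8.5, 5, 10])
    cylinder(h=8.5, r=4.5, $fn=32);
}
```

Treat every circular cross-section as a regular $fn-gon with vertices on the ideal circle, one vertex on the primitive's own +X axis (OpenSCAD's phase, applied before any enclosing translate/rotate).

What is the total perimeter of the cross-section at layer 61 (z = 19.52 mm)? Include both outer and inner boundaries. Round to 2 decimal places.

37.64 mm

At z = 19.52 mm: the r=6 cylinder gives a regular 32-gon of circumradius 6 (constant along its height) (perimeter = 2·32·6.000·sin(180°/32) = 37.64 mm); the cylinder at (8.5, 5) does not reach this height (z outside [10, 18.5]); Subtracting the remaining from the first: none of the subtracted shapes is present at this height, so the r=6 cylinder is unchanged — boundary = 37.64 mm. Overall, the cross-section is a single solid region. Total boundary length (outer) = 37.64 mm.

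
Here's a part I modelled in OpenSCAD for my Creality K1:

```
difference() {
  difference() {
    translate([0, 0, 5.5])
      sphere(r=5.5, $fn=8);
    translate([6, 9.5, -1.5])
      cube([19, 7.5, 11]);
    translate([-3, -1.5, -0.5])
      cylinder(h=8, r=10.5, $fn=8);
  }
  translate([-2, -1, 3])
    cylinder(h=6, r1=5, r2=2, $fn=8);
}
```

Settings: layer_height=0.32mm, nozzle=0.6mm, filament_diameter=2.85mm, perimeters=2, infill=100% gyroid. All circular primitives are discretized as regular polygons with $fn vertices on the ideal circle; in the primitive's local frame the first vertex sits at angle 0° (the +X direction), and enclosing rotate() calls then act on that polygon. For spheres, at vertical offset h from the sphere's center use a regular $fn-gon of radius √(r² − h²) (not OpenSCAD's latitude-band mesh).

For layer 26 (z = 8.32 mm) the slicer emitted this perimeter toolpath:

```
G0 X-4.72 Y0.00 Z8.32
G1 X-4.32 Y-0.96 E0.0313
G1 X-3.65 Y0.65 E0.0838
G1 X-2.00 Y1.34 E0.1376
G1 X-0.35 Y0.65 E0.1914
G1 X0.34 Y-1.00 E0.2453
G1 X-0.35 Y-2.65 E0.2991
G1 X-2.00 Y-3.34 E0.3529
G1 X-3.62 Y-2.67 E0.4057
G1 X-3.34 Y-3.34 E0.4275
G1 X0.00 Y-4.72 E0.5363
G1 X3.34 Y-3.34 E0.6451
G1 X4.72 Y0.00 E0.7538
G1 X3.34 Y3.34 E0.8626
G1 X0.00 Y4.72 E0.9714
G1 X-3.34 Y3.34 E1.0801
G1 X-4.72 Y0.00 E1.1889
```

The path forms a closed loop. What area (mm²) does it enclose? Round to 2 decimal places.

47.66 mm²

Apply the shoelace formula to the sequence of (X, Y) vertices; enclosed area = 47.66 mm².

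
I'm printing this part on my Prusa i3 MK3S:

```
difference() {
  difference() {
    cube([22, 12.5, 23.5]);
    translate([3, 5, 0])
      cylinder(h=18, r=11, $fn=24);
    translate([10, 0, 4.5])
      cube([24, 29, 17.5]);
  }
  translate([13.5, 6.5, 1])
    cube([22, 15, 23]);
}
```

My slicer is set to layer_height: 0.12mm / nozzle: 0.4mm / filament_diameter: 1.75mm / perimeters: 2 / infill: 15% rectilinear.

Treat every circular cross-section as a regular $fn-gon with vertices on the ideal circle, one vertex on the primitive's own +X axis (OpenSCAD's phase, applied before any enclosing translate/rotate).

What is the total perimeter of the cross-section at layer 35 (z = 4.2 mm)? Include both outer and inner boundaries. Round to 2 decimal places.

At z = 4.2 mm: the cube is present — its section is the full 22×12.5 rectangle (perimeter 69.00 mm); the r=11 cylinder at (3, 5) contributes a regular 24-gon of circumradius 11 (perimeter = 2·24·11.000·sin(180°/24) = 68.92 mm); the cube at (10, 0) is absent (z outside [4.5, 22]); After the difference (first − rest): starting from the 22×12.5 cube, the r=11 cylinder at (3, 5) partially overlaps it — only the 165.23 mm² overlap (of its 375.81 mm²) is removed, clipping the outline — boundary = 46.24 mm; the cube at (13.5, 6.5) is present — its section is the full 22×15 rectangle (perimeter 74.00 mm); After the difference (first − rest): starting from the result so far, the 22×15 cube at (13.5, 6.5) partially overlaps it — only the 50.69 mm² overlap (of its 330.00 mm²) is removed, clipping the outline — boundary = 42.60 mm. Overall, the cross-section has 2 separate islands. Total boundary length (outer) = 42.60 mm.

42.60 mm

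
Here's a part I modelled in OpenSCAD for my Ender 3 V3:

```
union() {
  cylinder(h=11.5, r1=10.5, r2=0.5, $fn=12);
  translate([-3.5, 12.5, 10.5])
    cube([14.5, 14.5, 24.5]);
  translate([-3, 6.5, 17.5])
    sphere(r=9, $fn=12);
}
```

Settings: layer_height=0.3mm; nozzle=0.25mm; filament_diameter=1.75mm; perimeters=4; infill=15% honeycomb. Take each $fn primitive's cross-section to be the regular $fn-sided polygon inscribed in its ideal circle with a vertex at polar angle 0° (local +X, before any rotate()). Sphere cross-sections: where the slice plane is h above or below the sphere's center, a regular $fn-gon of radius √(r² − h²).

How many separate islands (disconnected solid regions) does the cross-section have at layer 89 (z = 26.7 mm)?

At z = 26.7 mm: the cone is absent (z outside [0, 11.5]); the cube at (-3.5, 12.5) (footprint 14.5×14.5) is included at this height; the sphere at (-3, 6.5) does not reach this height (|z−center|=9.200 > r=9); Merging all regions: only the 14.5×14.5 cube at (-3.5, 12.5) is present, so the union is just that shape — 1 connected region. Overall, the cross-section is a single solid region. Island count = 1.

1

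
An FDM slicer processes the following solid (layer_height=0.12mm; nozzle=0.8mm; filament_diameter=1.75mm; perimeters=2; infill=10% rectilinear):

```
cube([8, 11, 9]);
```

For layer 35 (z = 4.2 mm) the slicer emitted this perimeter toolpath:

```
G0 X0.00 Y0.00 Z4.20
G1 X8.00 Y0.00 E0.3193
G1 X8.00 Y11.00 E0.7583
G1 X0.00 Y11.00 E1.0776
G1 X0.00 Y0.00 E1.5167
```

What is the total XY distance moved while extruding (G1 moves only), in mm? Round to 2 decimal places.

38.00 mm

Sum the Euclidean lengths of each G1 segment: total = 38.00 mm.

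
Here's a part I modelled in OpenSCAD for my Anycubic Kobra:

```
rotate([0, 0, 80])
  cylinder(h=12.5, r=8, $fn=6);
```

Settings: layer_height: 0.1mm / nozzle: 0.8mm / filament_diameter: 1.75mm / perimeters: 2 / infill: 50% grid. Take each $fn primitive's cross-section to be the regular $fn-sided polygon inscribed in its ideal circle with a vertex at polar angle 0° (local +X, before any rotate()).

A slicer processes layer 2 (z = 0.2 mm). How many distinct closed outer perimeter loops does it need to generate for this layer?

1

At z = 0.2 mm: the r=8 cylinder gives a regular 6-gon of circumradius 8 (constant along its height); (whole slice rotated 80° about Z — lengths, areas and connectivity unchanged). The result has 1 disconnected region.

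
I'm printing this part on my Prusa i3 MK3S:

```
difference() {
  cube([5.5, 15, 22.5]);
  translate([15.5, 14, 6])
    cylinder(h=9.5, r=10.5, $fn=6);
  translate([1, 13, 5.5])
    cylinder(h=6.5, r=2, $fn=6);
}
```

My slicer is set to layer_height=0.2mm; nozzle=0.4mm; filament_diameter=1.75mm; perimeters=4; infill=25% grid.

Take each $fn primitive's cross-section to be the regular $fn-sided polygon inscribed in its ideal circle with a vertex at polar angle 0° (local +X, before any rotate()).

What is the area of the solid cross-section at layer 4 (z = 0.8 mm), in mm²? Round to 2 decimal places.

At z = 0.8 mm: the 5.5×15 cube contributes its full rectangle (area 82.50 mm²); the cylinder at (15.5, 14) does not reach this height (z outside [6, 15.5]); the cylinder at (1, 13) does not reach this height (z outside [5.5, 12]); Taking the first minus the rest: none of the subtracted shapes is present at this height, so the 5.5×15 cube is unchanged — area = 82.50 mm². Overall, the cross-section is a single solid region. Net area = 82.50 mm².

82.50 mm²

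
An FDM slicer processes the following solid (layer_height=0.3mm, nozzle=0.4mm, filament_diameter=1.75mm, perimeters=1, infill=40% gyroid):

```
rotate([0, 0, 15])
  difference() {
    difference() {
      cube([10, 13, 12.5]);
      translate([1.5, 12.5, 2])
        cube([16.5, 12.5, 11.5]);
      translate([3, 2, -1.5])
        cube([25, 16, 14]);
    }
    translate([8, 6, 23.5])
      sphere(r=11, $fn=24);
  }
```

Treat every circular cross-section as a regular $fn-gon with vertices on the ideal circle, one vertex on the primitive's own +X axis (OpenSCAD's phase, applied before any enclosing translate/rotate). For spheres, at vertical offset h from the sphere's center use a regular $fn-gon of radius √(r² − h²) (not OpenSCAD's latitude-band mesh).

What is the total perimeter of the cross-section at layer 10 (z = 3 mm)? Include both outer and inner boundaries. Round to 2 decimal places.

At z = 3 mm: the 10×13 cube contributes its full rectangle (perimeter 46.00 mm); the cube at (1.5, 12.5) (footprint 16.5×12.5) is included at this height (perimeter 58.00 mm); the cube at (3, 2) (footprint 25×16) is included at this height (perimeter 82.00 mm); Taking the first minus the rest: starting from the 10×13 cube, the 16.5×12.5 cube at (1.5, 12.5) partially overlaps it — only the 4.25 mm² overlap (of its 206.25 mm²) is removed, clipping the outline; the 25×16 cube at (3, 2) partially overlaps it — only the 73.50 mm² overlap (of its 400.00 mm²) is removed, clipping the outline — boundary = 46.00 mm; the sphere at (8, 6) does not reach this height (|z−center|=20.500 > r=11); After the difference (first − rest): none of the subtracted shapes is present at this height, so that combined region is unchanged — boundary = 46.00 mm; (whole slice rotated 15° about Z — lengths, areas and connectivity unchanged). Overall, the cross-section is a single solid region. Total boundary length (outer) = 46.00 mm.

46.00 mm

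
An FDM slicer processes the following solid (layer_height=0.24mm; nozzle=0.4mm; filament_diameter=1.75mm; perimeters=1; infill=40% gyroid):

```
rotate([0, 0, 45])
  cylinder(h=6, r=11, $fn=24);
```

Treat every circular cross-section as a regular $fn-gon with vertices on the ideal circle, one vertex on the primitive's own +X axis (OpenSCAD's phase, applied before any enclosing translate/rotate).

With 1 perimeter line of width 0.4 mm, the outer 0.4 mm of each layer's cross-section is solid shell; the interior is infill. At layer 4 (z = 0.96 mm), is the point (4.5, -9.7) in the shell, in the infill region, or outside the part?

shell

At z = 0.96 mm: the r=11 cylinder gives a regular 24-gon of circumradius 11 (constant along its height); (rotated 45° about Z; rotation is an isometry so areas/perimeters/island counts are preserved). Overall, the cross-section is a single solid region. Undo the 45° rotation: the query point maps to (-3.677, -10.041) in the un-rotated model frame. The nearest boundary edge runs (-5.50, -9.53)→(-2.85, -10.63); distance from the point to it = 0.22 mm. The point is inside the cross-section, 0.22 mm from the nearest boundary — within the 0.4 mm shell band (1 × 0.4).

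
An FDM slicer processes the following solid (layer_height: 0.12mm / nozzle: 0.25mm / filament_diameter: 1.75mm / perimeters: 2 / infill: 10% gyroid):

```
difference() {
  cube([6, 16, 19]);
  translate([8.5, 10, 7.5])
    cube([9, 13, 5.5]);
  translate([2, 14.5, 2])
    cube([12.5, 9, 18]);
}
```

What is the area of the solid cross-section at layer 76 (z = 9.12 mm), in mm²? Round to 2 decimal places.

At z = 9.12 mm: the 6×16 cube contributes its full rectangle (area 96.00 mm²); the 9×13 cube at (8.5, 10) contributes its full rectangle (area 117.00 mm²); the 12.5×9 cube at (2, 14.5) contributes its full rectangle (area 112.50 mm²); Subtracting the remaining from the first: starting from the 6×16 cube (96.00 mm²), the 9×13 cube at (8.5, 10) misses the remaining region (no effect); the 12.5×9 cube at (2, 14.5) partially overlaps it — only the 6.00 mm² overlap (of its 112.50 mm²) is removed, clipping the outline — area = 90.00 mm². Overall, the cross-section is a single solid region. Net area = 90.00 mm².

90.00 mm²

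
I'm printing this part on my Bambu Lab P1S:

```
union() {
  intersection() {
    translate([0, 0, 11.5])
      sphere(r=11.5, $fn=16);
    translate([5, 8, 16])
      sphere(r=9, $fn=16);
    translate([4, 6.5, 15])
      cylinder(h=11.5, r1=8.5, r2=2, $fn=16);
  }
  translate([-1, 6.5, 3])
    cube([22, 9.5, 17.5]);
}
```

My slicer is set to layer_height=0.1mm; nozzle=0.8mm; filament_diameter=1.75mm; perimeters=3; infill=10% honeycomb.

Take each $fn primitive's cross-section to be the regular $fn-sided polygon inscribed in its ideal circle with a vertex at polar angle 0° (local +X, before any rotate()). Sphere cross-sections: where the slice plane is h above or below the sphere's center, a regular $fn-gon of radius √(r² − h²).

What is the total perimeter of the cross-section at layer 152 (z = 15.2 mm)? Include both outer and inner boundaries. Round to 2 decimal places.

79.90 mm

At z = 15.2 mm: the sphere: section is a regular 16-gon, circumradius = √(r²−h²) = √(11.5²−3.7²) = 10.889 (perimeter = 2·16·10.889·sin(180°/16) = 67.98 mm); the sphere at (5, 8): section is a regular 16-gon, circumradius = √(r²−h²) = √(9²−0.8²) = 8.964 (perimeter = 2·16·8.964·sin(180°/16) = 55.96 mm); the cone at (4, 6.5) contributes a regular 16-gon of circumradius 8.387 (interpolated between r1=8.5 and r2=2 at t=0.017) (perimeter = 2·16·8.387·sin(180°/16) = 52.36 mm); Keeping only the common overlap: the r=9 sphere at (5, 8) partially overlaps the r=11.5 sphere; clipping to the common part keeps 122.65 mm²; the cone at (4, 6.5) partially overlaps the running intersection; clipping to the common part keeps 122.54 mm² — boundary = 41.55 mm; the 22×9.5 cube at (-1, 6.5) contributes its full rectangle (perimeter 63.00 mm); Combining (union): the regions partially overlap (shared area 29.73 mm²), so the edge portions inside another operand are dropped and the merged outline is re-measured after clipping — boundary = 79.90 mm. Overall, the cross-section is a single solid region. Total boundary length (outer) = 79.90 mm.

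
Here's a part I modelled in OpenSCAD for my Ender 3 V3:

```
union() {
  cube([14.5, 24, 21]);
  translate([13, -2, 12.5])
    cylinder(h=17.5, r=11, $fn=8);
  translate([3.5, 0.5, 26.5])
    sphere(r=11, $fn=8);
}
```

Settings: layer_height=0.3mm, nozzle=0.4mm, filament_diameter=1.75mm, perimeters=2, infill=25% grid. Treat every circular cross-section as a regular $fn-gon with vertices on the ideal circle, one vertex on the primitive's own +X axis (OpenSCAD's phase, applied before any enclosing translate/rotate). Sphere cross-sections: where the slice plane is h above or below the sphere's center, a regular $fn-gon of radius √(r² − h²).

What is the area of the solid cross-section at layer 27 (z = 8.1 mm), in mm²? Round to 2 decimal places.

348.00 mm²

At z = 8.1 mm: the cube (footprint 14.5×24) is included at this height (area 348.00 mm²); the cylinder at (13, -2) is absent (z outside [12.5, 30]); the sphere at (3.5, 0.5) is not intersected at this z (|z−center|=18.400 > r=11); Merging all regions: only the 14.5×24 cube is present, so the union is just that shape — area = 348.00 mm². Overall, the cross-section is a single solid region. Net area = 348.00 mm².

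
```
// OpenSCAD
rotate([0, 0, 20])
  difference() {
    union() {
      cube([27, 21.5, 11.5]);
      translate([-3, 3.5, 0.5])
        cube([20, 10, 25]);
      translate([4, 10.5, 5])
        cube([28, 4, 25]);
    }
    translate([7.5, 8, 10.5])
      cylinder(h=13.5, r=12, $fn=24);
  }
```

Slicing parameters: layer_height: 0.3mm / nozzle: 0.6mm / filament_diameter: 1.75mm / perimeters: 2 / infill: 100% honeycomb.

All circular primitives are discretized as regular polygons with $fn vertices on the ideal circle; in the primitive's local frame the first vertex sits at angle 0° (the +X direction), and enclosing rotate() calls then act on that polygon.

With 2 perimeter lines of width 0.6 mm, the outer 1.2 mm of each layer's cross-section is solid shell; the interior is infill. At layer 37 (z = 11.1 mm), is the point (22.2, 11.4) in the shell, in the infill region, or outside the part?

At z = 11.1 mm: the cube is present — its section is the full 27×21.5 rectangle; the cube at (-3, 3.5) is present — its section is the full 20×10 rectangle; the 28×4 cube at (4, 10.5) contributes its full rectangle; Merging all regions: the regions partially overlap (shared area 262.00 mm²), so overlapping operands fuse into one piece — 1 connected region; the r=12 cylinder at (7.5, 8) contributes a regular 24-gon of circumradius 12; After the difference (first − rest): starting from the result so far, the r=12 cylinder at (7.5, 8) partially overlaps it — only the 372.68 mm² overlap (of its 447.24 mm²) is removed, clipping the outline — 1 connected region; (whole slice rotated 20° about Z — lengths, areas and connectivity unchanged). Overall, the cross-section is a single solid region. Undo the 20° rotation: the query point maps to (24.760, 3.120) in the un-rotated model frame. The nearest boundary edge runs (27.00, 10.50)→(27.00, 0.00); distance from the point to it = 2.24 mm. The point is inside the cross-section and 2.24 mm from the nearest boundary — more than the 1.2 mm shell width (2 × 0.6), so it's in the infill interior.

infill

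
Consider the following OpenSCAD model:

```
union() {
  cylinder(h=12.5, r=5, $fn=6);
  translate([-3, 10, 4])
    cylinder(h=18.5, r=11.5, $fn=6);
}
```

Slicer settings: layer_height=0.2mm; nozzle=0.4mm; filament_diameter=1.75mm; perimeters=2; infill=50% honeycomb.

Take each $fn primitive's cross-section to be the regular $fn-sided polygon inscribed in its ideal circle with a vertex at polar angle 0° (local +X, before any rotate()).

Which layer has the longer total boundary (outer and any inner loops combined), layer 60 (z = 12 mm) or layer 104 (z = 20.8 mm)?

layer 60 (z = 12 mm)

Layer 60 (z = 12): the cylinder: section is a regular 6-gon, circumradius r=5 (perimeter = 2·6·5.000·sin(180°/6) = 30.00 mm); the r=11.5 cylinder at (-3, 10) contributes a regular 6-gon of circumradius 11.5 (perimeter = 2·6·11.500·sin(180°/6) = 69.00 mm); Taking the union: the regions partially overlap (shared area 29.92 mm²), so the edge portions inside another operand are dropped and the merged outline is re-measured after clipping — boundary = 76.37 mm. So its perimeter = 76.37 mm. Layer 104 (z = 20.8): the cylinder is not intersected at this z (z outside [0, 12.5]); the r=11.5 cylinder at (-3, 10) gives a regular 6-gon of circumradius 11.5 (constant along its height) (perimeter = 2·6·11.500·sin(180°/6) = 69.00 mm); Taking the union: only the r=11.5 cylinder at (-3, 10) is present, so the union is just that shape — boundary = 69.00 mm. So its perimeter = 69.00 mm. Layer 60 is larger (76.37 vs 69.00 mm).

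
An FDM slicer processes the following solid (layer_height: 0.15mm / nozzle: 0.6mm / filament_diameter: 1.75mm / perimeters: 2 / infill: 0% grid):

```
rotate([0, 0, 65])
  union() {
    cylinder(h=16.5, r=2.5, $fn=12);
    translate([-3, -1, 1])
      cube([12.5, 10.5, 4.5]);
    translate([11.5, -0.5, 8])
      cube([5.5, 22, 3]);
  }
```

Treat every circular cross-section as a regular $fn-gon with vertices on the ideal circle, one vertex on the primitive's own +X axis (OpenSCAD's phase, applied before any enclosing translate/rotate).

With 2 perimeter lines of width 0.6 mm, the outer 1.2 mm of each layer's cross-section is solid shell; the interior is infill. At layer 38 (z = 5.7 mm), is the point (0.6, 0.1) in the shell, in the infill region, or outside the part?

At z = 5.7 mm: the r=2.5 cylinder contributes a regular 12-gon of circumradius 2.5; the cube at (-3, -1) does not reach this height (z outside [1, 5.5]); the cube at (11.5, -0.5) is not intersected at this z (z outside [8, 11]); Taking the union: only the r=2.5 cylinder is present, so the union is just that shape — 1 connected region; (whole slice rotated 65° about Z — lengths, areas and connectivity unchanged). Overall, the cross-section is a single solid region. Undo the 65° rotation: the query point maps to (0.344, -0.502) in the un-rotated model frame. The nearest boundary edge runs (1.25, -2.17)→(2.17, -1.25); distance from the point to it = 1.82 mm. The point is inside the cross-section and 1.82 mm from the nearest boundary — more than the 1.2 mm shell width (2 × 0.6), so it's in the infill interior.

infill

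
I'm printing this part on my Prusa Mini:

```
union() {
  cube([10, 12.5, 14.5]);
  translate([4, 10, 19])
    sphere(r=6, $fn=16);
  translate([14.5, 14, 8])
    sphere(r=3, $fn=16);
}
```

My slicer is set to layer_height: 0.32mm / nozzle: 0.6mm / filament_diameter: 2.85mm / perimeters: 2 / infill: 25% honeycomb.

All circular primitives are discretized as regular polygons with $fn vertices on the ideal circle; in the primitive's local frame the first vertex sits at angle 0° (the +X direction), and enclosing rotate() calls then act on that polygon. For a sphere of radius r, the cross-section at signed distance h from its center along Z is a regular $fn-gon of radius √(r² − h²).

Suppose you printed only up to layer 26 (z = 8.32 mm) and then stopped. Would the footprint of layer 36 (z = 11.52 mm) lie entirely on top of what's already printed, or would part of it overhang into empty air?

Compare the two slices. At z = 8.32: the 10×12.5 cube contributes its full rectangle (area 125.00 mm²); the sphere at (4, 10) does not reach this height (|z−center|=10.680 > r=6); the r=3 sphere at (14.5, 14) contributes a regular 16-gon of circumradius √(3²−0.32²) = 2.983 (area = (16/2)·2.983²·sin(360°/16) = 27.24 mm²); Merging all regions: the 2 present regions are separate (no shared area or edge), so areas and boundary lengths simply add and each stays a separate island — area = 152.24 mm². At z = 11.52: the 10×12.5 cube contributes its full rectangle (area 125.00 mm²); the sphere at (4, 10) is not intersected at this z (|z−center|=7.480 > r=6); the sphere at (14.5, 14) is absent (|z−center|=3.520 > r=3); Merging all regions: only the 10×12.5 cube is present, so the union is just that shape — area = 125.00 mm². Checking containment: the cross-section at z = 11.52 is a subset of the cross-section at z = 8.32.

entirely on top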